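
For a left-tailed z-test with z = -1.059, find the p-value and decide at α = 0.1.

p = P(Z < -1.059) = Φ(-1.059) ≈ 0.1448. Since p ≥ 0.1, fail to reject H₀ (not significant) at α = 0.1.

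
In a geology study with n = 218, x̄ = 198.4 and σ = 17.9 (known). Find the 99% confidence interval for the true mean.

CI = x̄ ± z*(σ/√n) = 198.4 ± 2.576(17.9/√218) = 198.4 ± 3.12 = (195.28, 201.52)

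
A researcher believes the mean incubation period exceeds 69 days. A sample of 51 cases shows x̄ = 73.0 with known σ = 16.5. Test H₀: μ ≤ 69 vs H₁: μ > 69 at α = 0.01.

z = 1.731. Critical value: 2.33. Fail to reject H₀.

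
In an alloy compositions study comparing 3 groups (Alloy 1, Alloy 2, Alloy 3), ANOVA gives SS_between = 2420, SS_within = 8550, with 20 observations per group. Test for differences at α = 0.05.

df_between = 2, df_within = 57. F = MS_between/MS_within = 1210.0/150.0 = 8.067. F_crit ≈ 3.159. Reject H₀. At least one mean differs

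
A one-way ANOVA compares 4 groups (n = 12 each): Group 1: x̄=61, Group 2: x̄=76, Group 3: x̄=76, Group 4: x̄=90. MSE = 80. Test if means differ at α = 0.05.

Grand mean = 75.75. SS_between = 5049.0, MS_between = 1683.0. F = 21.038, F_crit ≈ 2.816. Reject H₀.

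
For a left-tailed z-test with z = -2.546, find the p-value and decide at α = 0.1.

p = P(Z < -2.546) = Φ(-2.546) ≈ 0.0054. Since p < 0.1, reject H₀ (significant) at α = 0.1.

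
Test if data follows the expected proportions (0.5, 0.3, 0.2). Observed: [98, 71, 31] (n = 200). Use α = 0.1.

Expected: [100.0, 60.0, 40.0]. χ² = 4.082. df = 2, critical = 4.605. Fail to reject H₀.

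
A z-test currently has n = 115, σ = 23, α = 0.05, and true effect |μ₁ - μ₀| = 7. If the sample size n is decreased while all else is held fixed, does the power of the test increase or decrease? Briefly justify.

Power decreases: a smaller n inflates the standard error σ/√n, pulling the sampling distribution under H₁ back toward the critical value.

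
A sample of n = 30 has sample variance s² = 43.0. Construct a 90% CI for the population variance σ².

df = 29. χ²_{0.05} = 42.557, χ²_{0.95} = 17.708. CI for σ² = ((n-1)s²/χ²_{α/2}, (n-1)s²/χ²_{1-α/2}) = (29·43.0/42.557, 29·43.0/17.708) = (29.3, 70.42)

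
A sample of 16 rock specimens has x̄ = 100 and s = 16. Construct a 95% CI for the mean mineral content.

CI = x̄ ± t*(s/√n) = 100 ± 2.131(16/√16) = (91.48, 108.52)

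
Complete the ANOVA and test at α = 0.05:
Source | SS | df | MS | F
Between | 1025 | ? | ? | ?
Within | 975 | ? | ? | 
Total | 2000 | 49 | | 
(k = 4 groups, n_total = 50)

df_between = 3, df_within = 46. MS_between = 341.67, MS_within = 21.2. F = 16.12, F_crit ≈ 2.807. Reject H₀.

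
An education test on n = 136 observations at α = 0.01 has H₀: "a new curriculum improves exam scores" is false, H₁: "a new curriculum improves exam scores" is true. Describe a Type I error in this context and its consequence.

Type I error: rejecting H₀ when it is true — concluding that a new curriculum improves exam scores when in fact it is not. Consequence: adopting a curriculum that gives no real benefit — disruption for nothing.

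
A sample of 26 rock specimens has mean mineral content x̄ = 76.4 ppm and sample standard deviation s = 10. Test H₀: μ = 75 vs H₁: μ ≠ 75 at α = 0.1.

t = (x̄ - μ₀)/(s/√n) = (76.4 - 75)/(10/√26) = 0.714. df = 25, critical t = ±1.708. Fail to reject H₀.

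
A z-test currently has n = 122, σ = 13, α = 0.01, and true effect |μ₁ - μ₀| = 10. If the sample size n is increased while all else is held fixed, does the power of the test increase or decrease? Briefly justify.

Power increases: a larger n shrinks the standard error σ/√n, moving the sampling distribution under H₁ further from the critical value.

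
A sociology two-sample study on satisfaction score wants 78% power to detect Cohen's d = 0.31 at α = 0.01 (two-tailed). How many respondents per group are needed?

z_{α/2} = 2.576, z_β = Φ⁻¹(0.78) = 0.772. For small effect (d = 0.31): n per group = 2(z_{α/2} + z_β)²/d² = 2(2.576 + 0.772)²/0.31² = 233.3 → 234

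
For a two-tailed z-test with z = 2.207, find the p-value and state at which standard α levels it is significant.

p = 2·P(Z > |2.207|) = 2·(1 - Φ(2.207)) ≈ 0.0273. Significant at α = 0.1; Significant at α = 0.05.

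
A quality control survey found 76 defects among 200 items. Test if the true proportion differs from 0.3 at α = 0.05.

p̂ = 0.38, p₀ = 0.3. z = (p̂ - p₀)/√(p₀(1-p₀)/n) = 2.469. Critical: ±1.96. Reject H₀.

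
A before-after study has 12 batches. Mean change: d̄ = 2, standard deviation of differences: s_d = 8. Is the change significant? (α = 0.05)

t = d̄/(s_d/√n) = 2/(8/√12) = 0.866. df = 11, critical t = ±2.201. Fail to reject H₀.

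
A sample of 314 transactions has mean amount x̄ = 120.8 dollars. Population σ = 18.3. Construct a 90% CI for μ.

CI = x̄ ± z*(σ/√n) = 120.8 ± 1.645(18.3/√314) = 120.8 ± 1.7 = (119.1, 122.5)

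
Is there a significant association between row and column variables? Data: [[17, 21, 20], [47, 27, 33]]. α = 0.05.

χ² = 3.783. df = 2, critical = 5.991. Fail to reject H₀. No evidence of dependence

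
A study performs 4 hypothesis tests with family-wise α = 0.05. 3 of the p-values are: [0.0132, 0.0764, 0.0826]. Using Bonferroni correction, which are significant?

Bonferroni α = 0.05/4 = 0.0125. None of the given p-values are significant.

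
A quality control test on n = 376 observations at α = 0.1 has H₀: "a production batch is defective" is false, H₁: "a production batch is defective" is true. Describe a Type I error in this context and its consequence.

Type I error: rejecting H₀ when it is true — concluding that a production batch is defective when in fact it is not. Consequence: scrapping a good batch — wasted material and cost for no reason.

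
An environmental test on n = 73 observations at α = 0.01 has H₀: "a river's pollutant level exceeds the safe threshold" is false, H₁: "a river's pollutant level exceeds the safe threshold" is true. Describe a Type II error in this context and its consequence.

Type II error: failing to reject H₀ when it is false — concluding that a river's pollutant level exceeds the safe threshold is not supported when in fact it is. Consequence: allowing unsafe pollution to continue.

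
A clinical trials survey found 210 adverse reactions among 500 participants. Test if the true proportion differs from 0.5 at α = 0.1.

p̂ = 0.42, p₀ = 0.5. z = (p̂ - p₀)/√(p₀(1-p₀)/n) = -3.578. Critical: ±1.645. Reject H₀.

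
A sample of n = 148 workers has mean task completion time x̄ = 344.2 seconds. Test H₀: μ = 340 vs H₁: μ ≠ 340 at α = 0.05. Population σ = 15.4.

z = (x̄ - μ₀)/(σ/√n) = (344.2 - 340)/(15.4/√148) = 3.318. Critical value: ±1.96. Since |3.318| > 1.96, Reject H₀.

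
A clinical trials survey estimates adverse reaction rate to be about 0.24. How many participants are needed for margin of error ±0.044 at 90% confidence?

n = z²p(1-p)/E² = 1.645²×0.24×0.76/0.044² = 254.9 → n = 255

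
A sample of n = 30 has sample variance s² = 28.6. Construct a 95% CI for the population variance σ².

df = 29. χ²_{0.025} = 45.722, χ²_{0.975} = 16.047. CI for σ² = ((n-1)s²/χ²_{α/2}, (n-1)s²/χ²_{1-α/2}) = (29·28.6/45.722, 29·28.6/16.047) = (18.14, 51.69)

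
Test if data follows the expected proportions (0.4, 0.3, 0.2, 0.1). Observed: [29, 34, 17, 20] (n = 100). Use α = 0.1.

Expected: [40.0, 30.0, 20.0, 10.0]. χ² = 14.008. df = 3, critical = 6.251. Reject H₀.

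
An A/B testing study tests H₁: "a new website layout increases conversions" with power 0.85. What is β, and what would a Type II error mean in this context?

β = 1 - power = 1 - 0.85 = 0.15. A Type II error is failing to reject H₀ when H₀ is false (false negative) — here, failing to conclude that a new website layout increases conversions when in fact it is true. Consequence: discarding a layout that would have improved conversions — lost revenue.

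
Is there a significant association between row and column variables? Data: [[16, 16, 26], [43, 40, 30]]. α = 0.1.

χ² = 5.842. df = 2, critical = 4.605. Reject H₀. Variables are dependent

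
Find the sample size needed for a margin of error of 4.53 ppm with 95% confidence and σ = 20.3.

n = (z*σ/E)² = (1.96×20.3/4.53)² = 77.1 → n = 78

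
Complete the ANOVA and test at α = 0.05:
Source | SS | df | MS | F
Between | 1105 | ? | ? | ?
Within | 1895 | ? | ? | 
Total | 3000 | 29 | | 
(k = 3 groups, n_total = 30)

df_between = 2, df_within = 27. MS_between = 552.5, MS_within = 70.19. F = 7.872, F_crit ≈ 3.354. Reject H₀.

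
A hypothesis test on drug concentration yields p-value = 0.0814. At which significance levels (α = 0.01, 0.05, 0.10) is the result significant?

p = 0.0814. Significant at: α = 0.1.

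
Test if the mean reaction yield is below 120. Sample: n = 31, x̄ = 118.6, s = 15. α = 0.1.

t = (118.6 - 120)/(15/√31) = -0.52, df = 30. Critical t = -1.31. Fail to reject H₀.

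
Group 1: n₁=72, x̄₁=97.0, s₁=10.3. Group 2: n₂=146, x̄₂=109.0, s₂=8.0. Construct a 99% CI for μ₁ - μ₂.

Difference = -12.0. SE = √(10.3²/72 + 8.0²/146) = 1.383. CI = (-15.56, -8.44)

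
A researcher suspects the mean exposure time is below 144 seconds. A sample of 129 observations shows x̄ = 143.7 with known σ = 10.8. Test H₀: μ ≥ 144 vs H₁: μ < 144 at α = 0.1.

z = -0.315. Critical value: -1.28. Fail to reject H₀.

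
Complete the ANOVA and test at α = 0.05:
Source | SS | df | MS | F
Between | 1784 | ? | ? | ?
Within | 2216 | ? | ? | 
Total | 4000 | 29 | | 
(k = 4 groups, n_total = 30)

df_between = 3, df_within = 26. MS_between = 594.67, MS_within = 85.23. F = 6.977, F_crit ≈ 2.975. Reject H₀.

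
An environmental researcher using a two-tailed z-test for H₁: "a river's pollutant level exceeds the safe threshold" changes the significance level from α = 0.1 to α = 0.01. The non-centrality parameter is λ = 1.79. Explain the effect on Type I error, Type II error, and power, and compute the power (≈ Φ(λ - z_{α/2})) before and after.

Decreasing α from 0.1 to 0.01:
• Type I error rate decreases (α is the Type I rate by definition).
• Critical value moves from z_{α/2} = 1.645 to 2.576, so power = Φ(λ - z_{α/2}) goes from Φ(1.79 - 1.645) = 0.558 to Φ(1.79 - 2.576) = 0.216.
• Type II error rate β = 1 - power therefore increases (0.442 → 0.784).
Appropriate when false positives are costly — here, shutting down a compliant factory unnecessarily.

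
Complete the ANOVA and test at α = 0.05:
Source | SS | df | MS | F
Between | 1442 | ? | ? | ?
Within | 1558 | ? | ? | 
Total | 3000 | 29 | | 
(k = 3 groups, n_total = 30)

df_between = 2, df_within = 27. MS_between = 721.0, MS_within = 57.7. F = 12.495, F_crit ≈ 3.354. Reject H₀.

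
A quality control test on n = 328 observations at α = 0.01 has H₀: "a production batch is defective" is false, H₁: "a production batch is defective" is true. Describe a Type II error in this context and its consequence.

Type II error: failing to reject H₀ when it is false — concluding that a production batch is defective is not supported when in fact it is. Consequence: shipping a defective batch — faulty products reach customers.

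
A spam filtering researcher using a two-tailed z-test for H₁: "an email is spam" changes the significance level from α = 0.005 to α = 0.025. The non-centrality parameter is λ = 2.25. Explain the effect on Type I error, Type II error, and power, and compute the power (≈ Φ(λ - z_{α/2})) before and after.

Increasing α from 0.005 to 0.025:
• Type I error rate increases (α is the Type I rate by definition).
• Critical value moves from z_{α/2} = 2.807 to 2.241, so power = Φ(λ - z_{α/2}) goes from Φ(2.25 - 2.807) = 0.289 to Φ(2.25 - 2.241) = 0.504.
• Type II error rate β = 1 - power therefore decreases (0.711 → 0.496).
Appropriate when false negatives are costly — here, a spam email lands in the inbox.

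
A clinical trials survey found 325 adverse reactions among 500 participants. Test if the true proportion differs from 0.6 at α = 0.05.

p̂ = 0.65, p₀ = 0.6. z = (p̂ - p₀)/√(p₀(1-p₀)/n) = 2.282. Critical: ±1.96. Reject H₀.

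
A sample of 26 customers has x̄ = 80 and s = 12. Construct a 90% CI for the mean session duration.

CI = x̄ ± t*(s/√n) = 80 ± 1.708(12/√26) = (75.98, 84.02)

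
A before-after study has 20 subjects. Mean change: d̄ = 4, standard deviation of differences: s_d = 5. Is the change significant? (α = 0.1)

t = d̄/(s_d/√n) = 4/(5/√20) = 3.578. df = 19, critical t = ±1.729. Reject H₀.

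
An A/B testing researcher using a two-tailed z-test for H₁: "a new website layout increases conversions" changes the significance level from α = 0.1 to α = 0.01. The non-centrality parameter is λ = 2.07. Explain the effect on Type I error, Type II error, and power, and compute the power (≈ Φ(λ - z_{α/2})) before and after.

Decreasing α from 0.1 to 0.01:
• Type I error rate decreases (α is the Type I rate by definition).
• Critical value moves from z_{α/2} = 1.645 to 2.576, so power = Φ(λ - z_{α/2}) goes from Φ(2.07 - 1.645) = 0.665 to Φ(2.07 - 2.576) = 0.306.
• Type II error rate β = 1 - power therefore increases (0.335 → 0.694).
Appropriate when false positives are costly — here, rolling out a layout that doesn't actually help — wasted engineering effort.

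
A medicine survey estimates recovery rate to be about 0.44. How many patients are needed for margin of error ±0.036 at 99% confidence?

n = z²p(1-p)/E² = 2.576²×0.44×0.56/0.036² = 1261.6 → n = 1262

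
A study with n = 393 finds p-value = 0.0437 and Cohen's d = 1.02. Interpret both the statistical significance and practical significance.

Statistically significant (p = 0.0437 < 0.05). Cohen's d = 1.02 indicates a large effect size. Both statistical and practical significance should be considered.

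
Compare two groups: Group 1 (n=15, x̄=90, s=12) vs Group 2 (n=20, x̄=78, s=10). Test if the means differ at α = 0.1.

Pooled sp = 10.89. t = 3.225, df = 33. Critical t = ±1.692. Reject H₀.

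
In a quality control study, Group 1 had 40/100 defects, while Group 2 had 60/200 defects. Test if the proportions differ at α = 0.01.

p̂₁ = 0.4, p̂₂ = 0.3, pooled p̂ = 0.333. z = 1.732. Critical: ±2.576. Fail to reject H₀.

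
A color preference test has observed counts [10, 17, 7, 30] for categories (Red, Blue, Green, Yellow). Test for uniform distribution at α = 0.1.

Expected = 16 each. χ² = Σ(O-E)²/E = 19.625. df = 3, critical value = 6.251. Reject H₀.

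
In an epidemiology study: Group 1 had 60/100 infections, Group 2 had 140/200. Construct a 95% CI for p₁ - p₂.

p̂₁ = 0.6, p̂₂ = 0.7. Difference = -0.1. CI = (-0.215, 0.015)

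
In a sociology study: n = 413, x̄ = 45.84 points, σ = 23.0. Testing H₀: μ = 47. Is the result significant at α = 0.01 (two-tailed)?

z = (45.84 - 47)/(23.0/√413) = -1.025. Since |z| ≤ 2.576, not significant at α = 0.01.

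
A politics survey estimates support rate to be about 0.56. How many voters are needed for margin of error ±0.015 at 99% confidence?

n = z²p(1-p)/E² = 2.576²×0.56×0.44/0.015² = 7266.9 → n = 7267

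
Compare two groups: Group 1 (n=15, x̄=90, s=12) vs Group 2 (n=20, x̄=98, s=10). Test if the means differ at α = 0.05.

Pooled sp = 10.89. t = -2.15, df = 33. Critical t = ±2.035. Reject H₀.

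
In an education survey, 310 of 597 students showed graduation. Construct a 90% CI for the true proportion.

p̂ = 0.519. CI = p̂ ± z*√(p̂(1-p̂)/n) = (0.486, 0.553)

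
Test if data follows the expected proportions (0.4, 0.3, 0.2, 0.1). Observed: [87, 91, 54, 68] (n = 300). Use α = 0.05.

Expected: [120.0, 90.0, 60.0, 30.0]. χ² = 57.819. df = 3, critical = 7.815. Reject H₀.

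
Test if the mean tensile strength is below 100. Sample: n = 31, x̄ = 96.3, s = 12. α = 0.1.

t = (96.3 - 100)/(12/√31) = -1.717, df = 30. Critical t = -1.31. Reject H₀.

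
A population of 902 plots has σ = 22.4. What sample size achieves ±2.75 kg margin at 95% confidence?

Without FPC: n₀ = (1.96×22.4/2.75)² = 254.884. With FPC: n = n₀N/(n₀+N-1) = 198.9 → n = 199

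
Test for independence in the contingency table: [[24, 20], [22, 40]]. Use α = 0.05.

χ² = 3.807. df = 1, critical = 3.841. Fail to reject H₀. No evidence of dependence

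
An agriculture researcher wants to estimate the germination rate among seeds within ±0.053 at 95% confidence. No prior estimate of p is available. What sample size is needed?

Conservative approach: use p = 0.5 (maximizes p(1-p) = 0.25). n = z²(0.25)/E² = 1.96²×0.25/0.053² = 341.9 → n = 342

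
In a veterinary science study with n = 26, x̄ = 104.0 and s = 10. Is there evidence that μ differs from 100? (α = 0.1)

t = (x̄ - μ₀)/(s/√n) = (104.0 - 100)/(10/√26) = 2.04. df = 25, critical t = ±1.708. Reject H₀.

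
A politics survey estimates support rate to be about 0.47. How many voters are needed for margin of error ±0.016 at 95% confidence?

n = z²p(1-p)/E² = 1.96²×0.47×0.53/0.016² = 3738.1 → n = 3739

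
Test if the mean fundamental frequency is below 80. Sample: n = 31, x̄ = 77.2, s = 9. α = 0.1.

t = (77.2 - 80)/(9/√31) = -1.732, df = 30. Critical t = -1.31. Reject H₀.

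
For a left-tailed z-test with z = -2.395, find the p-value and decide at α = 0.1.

p = P(Z < -2.395) = Φ(-2.395) ≈ 0.0083. Since p < 0.1, reject H₀ (significant) at α = 0.1.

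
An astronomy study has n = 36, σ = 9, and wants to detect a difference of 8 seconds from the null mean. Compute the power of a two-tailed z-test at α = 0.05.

SE = σ/√n = 9/√36 = 1.5. Non-centrality λ = d/SE = 8/1.5 = 5.333. Power ≈ Φ(λ - z_{α/2}) = Φ(5.333 - 1.96) = Φ(3.373) = 1.0.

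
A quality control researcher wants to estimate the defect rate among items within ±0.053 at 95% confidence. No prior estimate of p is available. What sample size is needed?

Conservative approach: use p = 0.5 (maximizes p(1-p) = 0.25). n = z²(0.25)/E² = 1.96²×0.25/0.053² = 341.9 → n = 342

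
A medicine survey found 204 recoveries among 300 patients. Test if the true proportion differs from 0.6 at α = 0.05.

p̂ = 0.68, p₀ = 0.6. z = (p̂ - p₀)/√(p₀(1-p₀)/n) = 2.828. Critical: ±1.96. Reject H₀.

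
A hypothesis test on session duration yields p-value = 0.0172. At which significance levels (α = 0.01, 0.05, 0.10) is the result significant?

p = 0.0172. Significant at: α = 0.05, 0.1.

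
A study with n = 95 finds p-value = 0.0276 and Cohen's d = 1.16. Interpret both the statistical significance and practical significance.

Statistically significant (p = 0.0276 < 0.05). Cohen's d = 1.16 indicates a large effect size. Both statistical and practical significance should be considered.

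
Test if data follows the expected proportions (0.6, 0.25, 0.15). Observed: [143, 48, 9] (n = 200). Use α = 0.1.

Expected: [120.0, 50.0, 30.0]. χ² = 19.188. df = 2, critical = 4.605. Reject H₀.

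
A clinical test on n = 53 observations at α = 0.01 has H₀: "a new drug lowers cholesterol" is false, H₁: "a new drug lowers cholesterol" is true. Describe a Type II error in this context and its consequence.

Type II error: failing to reject H₀ when it is false — concluding that a new drug lowers cholesterol is not supported when in fact it is. Consequence: shelving an effective drug — patients miss out on a treatment that would have helped.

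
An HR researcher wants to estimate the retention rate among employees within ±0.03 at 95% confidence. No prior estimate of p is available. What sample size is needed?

Conservative approach: use p = 0.5 (maximizes p(1-p) = 0.25). n = z²(0.25)/E² = 1.96²×0.25/0.03² = 1067.1 → n = 1068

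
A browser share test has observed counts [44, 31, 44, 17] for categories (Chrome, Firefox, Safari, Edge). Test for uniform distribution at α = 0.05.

Expected = 34 each. χ² = Σ(O-E)²/E = 14.647. df = 3, critical value = 7.815. Reject H₀.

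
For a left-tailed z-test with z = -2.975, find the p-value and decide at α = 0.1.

p = P(Z < -2.975) = Φ(-2.975) ≈ 0.0015. Since p < 0.1, reject H₀ (significant) at α = 0.1.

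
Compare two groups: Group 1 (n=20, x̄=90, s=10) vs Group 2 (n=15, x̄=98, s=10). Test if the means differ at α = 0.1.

Pooled sp = 10.0. t = -2.342, df = 33. Critical t = ±1.692. Reject H₀.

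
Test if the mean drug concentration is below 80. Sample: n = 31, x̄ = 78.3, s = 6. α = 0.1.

t = (78.3 - 80)/(6/√31) = -1.578, df = 30. Critical t = -1.31. Reject H₀.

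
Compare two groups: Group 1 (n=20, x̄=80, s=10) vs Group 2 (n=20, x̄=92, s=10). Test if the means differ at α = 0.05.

Pooled sp = 10.0. t = -3.795, df = 38. Critical t = ±2.024. Reject H₀.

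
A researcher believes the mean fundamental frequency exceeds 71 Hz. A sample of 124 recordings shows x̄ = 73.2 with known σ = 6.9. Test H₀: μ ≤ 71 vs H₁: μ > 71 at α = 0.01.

z = 3.55. Critical value: 2.33. Reject H₀.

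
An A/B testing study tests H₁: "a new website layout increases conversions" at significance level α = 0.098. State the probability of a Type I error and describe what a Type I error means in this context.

P(Type I error) = α = 0.098. A Type I error is rejecting H₀ when H₀ is actually true (false positive) — here, concluding that a new website layout increases conversions when in fact this is not the case. Consequence: rolling out a layout that doesn't actually help — wasted engineering effort.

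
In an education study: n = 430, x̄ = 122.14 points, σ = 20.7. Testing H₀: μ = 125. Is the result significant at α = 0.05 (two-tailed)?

z = (122.14 - 125)/(20.7/√430) = -2.865. Since |z| > 1.96, significant at α = 0.05.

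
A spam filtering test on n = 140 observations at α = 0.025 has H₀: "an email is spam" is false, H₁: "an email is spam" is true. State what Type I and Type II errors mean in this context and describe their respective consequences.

Type I (false positive): concluding that an email is spam when it is not — a legitimate email is sent to the spam folder and the user misses it. Type II (false negative): failing to conclude that an email is spam when it is — a spam email lands in the inbox. Which is costlier depends on domain priorities and is a judgement call rather than a statistical fact.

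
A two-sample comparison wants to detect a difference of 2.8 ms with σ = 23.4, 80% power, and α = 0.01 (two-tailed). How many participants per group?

n per group = 2(z_α/2 + z_β)²σ²/d² = 2×(2.576 + 0.84)²×23.4²/2.8² = 1630.0 → n = 1630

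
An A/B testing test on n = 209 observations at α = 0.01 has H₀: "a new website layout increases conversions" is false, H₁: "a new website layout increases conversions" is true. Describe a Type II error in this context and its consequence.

Type II error: failing to reject H₀ when it is false — concluding that a new website layout increases conversions is not supported when in fact it is. Consequence: discarding a layout that would have improved conversions — lost revenue.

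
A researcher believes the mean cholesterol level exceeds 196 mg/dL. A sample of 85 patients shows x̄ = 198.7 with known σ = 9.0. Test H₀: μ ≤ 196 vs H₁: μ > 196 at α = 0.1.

z = 2.766. Critical value: 1.28. Reject H₀.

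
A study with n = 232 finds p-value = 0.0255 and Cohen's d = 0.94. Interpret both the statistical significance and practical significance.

Statistically significant (p = 0.0255 < 0.05). Cohen's d = 0.94 indicates a large effect size. Both statistical and practical significance should be considered.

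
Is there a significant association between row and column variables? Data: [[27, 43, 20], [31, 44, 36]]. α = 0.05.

χ² = 2.694. df = 2, critical = 5.991. Fail to reject H₀. No evidence of dependence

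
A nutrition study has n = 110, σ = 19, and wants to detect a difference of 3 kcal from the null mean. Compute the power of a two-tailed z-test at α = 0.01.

SE = σ/√n = 19/√110 = 1.812. Non-centrality λ = d/SE = 3/1.812 = 1.656. Power ≈ Φ(λ - z_{α/2}) = Φ(1.656 - 2.576) = Φ(-0.92) = 0.179.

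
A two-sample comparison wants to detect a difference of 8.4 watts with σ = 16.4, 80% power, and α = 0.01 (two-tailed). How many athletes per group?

n per group = 2(z_α/2 + z_β)²σ²/d² = 2×(2.576 + 0.84)²×16.4²/8.4² = 89.0 → n = 89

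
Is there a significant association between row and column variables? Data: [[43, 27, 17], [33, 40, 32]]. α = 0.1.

χ² = 6.802. df = 2, critical = 4.605. Reject H₀. Variables are dependent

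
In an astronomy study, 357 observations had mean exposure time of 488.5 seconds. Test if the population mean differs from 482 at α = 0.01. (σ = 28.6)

z = (x̄ - μ₀)/(σ/√n) = (488.5 - 482)/(28.6/√357) = 4.294. Critical value: ±2.576. Since |4.294| > 2.576, Reject H₀.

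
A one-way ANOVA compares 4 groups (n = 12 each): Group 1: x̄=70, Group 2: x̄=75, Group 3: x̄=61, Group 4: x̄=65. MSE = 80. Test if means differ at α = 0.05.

Grand mean = 67.75. SS_between = 1329.0, MS_between = 443.0. F = 5.537, F_crit ≈ 2.816. Reject H₀.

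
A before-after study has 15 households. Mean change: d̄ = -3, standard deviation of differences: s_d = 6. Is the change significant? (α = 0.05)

t = d̄/(s_d/√n) = -3/(6/√15) = -1.936. df = 14, critical t = ±2.145. Fail to reject H₀.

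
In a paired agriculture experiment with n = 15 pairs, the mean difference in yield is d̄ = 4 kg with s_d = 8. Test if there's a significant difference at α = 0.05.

t = d̄/(s_d/√n) = 4/(8/√15) = 1.936. df = 14, critical t = ±2.145. Fail to reject H₀.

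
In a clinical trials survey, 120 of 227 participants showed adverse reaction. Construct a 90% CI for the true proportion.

p̂ = 0.529. CI = p̂ ± z*√(p̂(1-p̂)/n) = (0.474, 0.583)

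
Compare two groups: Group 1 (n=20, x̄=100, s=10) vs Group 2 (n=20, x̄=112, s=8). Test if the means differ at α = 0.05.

Pooled sp = 9.06. t = -4.191, df = 38. Critical t = ±2.024. Reject H₀.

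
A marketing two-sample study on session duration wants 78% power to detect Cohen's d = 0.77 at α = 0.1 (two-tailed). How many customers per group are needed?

z_{α/2} = 1.645, z_β = Φ⁻¹(0.78) = 0.772. For medium effect (d = 0.77): n per group = 2(z_{α/2} + z_β)²/d² = 2(1.645 + 0.772)²/0.77² = 19.7 → 20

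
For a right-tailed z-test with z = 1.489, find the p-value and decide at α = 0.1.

p = P(Z > 1.489) = 1 - Φ(1.489) ≈ 0.0682. Since p < 0.1, reject H₀ (significant) at α = 0.1.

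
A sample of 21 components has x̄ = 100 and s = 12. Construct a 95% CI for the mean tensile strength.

CI = x̄ ± t*(s/√n) = 100 ± 2.086(12/√21) = (94.54, 105.46)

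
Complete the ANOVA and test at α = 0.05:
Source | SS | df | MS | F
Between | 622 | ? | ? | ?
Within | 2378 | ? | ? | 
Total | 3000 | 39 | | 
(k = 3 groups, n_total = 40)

df_between = 2, df_within = 37. MS_between = 311.0, MS_within = 64.27. F = 4.839, F_crit ≈ 3.252. Reject H₀.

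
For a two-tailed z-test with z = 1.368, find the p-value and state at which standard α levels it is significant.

p = 2·P(Z > |1.368|) = 2·(1 - Φ(1.368)) ≈ 0.1713. Not significant at any standard level.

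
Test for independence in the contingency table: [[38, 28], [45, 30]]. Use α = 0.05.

χ² = 0.085. df = 1, critical = 3.841. Fail to reject H₀. No evidence of dependence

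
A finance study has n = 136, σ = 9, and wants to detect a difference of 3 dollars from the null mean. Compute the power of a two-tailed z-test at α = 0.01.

SE = σ/√n = 9/√136 = 0.772. Non-centrality λ = d/SE = 3/0.772 = 3.887. Power ≈ Φ(λ - z_{α/2}) = Φ(3.887 - 2.576) = Φ(1.311) = 0.905.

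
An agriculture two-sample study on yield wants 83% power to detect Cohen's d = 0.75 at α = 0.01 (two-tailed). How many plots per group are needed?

z_{α/2} = 2.576, z_β = Φ⁻¹(0.83) = 0.954. For medium effect (d = 0.75): n per group = 2(z_{α/2} + z_β)²/d² = 2(2.576 + 0.954)²/0.75² = 44.3 → 45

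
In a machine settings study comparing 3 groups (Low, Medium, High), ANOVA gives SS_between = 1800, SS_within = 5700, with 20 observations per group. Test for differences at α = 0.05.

df_between = 2, df_within = 57. F = MS_between/MS_within = 900.0/100.0 = 9.0. F_crit ≈ 3.159. Reject H₀. At least one mean differs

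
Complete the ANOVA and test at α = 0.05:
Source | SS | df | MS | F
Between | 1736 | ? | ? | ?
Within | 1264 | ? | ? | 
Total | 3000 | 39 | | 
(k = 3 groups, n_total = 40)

df_between = 2, df_within = 37. MS_between = 868.0, MS_within = 34.16. F = 25.408, F_crit ≈ 3.252. Reject H₀.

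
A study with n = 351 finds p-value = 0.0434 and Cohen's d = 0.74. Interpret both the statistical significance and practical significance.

Statistically significant (p = 0.0434 < 0.05). Cohen's d = 0.74 indicates a medium effect size. Both statistical and practical significance should be considered.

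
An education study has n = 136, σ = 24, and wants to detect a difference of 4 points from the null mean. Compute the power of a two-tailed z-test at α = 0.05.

SE = σ/√n = 24/√136 = 2.058. Non-centrality λ = d/SE = 4/2.058 = 1.944. Power ≈ Φ(λ - z_{α/2}) = Φ(1.944 - 1.96) = Φ(-0.016) = 0.493.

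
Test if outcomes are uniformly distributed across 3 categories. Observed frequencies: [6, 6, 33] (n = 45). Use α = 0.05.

Expected = 15 each. χ² = Σ(O-E)²/E = 32.4. df = 2, critical value = 5.991. Reject H₀.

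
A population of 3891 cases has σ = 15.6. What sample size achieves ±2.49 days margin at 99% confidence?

Without FPC: n₀ = (2.576×15.6/2.49)² = 260.461. With FPC: n = n₀N/(n₀+N-1) = 244.2 → n = 245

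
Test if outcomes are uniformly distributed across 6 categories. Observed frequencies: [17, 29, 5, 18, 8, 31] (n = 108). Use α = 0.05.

Expected = 18 each. χ² = Σ(O-E)²/E = 31.111. df = 5, critical value = 11.07. Reject H₀.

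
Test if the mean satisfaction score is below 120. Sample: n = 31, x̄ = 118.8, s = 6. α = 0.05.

t = (118.8 - 120)/(6/√31) = -1.114, df = 30. Critical t = -1.697. Fail to reject H₀.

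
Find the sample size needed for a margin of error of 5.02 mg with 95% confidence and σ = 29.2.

n = (z*σ/E)² = (1.96×29.2/5.02)² = 130.0 → n = 130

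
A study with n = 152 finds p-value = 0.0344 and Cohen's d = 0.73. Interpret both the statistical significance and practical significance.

Statistically significant (p = 0.0344 < 0.05). Cohen's d = 0.73 indicates a medium effect size. Both statistical and practical significance should be considered.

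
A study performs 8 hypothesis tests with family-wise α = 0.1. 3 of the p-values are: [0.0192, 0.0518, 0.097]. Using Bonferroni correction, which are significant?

Bonferroni α = 0.1/8 = 0.0125. None of the given p-values are significant.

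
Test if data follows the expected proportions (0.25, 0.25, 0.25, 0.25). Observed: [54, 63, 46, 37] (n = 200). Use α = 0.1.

Expected: [50.0, 50.0, 50.0, 50.0]. χ² = 7.4. df = 3, critical = 6.251. Reject H₀.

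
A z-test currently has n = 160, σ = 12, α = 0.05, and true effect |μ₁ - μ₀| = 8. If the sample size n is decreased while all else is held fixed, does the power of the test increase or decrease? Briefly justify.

Power decreases: a smaller n inflates the standard error σ/√n, pulling the sampling distribution under H₁ back toward the critical value.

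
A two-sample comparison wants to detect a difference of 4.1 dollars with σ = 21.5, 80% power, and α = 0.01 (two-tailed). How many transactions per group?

n per group = 2(z_α/2 + z_β)²σ²/d² = 2×(2.576 + 0.84)²×21.5²/4.1² = 641.8 → n = 642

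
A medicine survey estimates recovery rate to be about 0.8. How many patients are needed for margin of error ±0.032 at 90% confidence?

n = z²p(1-p)/E² = 1.645²×0.8×0.2/0.032² = 422.8 → n = 423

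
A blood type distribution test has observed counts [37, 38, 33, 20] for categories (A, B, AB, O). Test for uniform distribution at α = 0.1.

Expected = 32 each. χ² = Σ(O-E)²/E = 6.438. df = 3, critical value = 6.251. Reject H₀.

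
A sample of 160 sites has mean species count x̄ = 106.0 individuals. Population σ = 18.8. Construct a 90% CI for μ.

CI = x̄ ± z*(σ/√n) = 106.0 ± 1.645(18.8/√160) = 106.0 ± 2.44 = (103.56, 108.44)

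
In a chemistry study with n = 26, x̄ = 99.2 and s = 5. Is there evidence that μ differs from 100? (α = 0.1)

t = (x̄ - μ₀)/(s/√n) = (99.2 - 100)/(5/√26) = -0.816. df = 25, critical t = ±1.708. Fail to reject H₀.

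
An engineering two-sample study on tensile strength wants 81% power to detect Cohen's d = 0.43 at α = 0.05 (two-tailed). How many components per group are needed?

z_{α/2} = 1.96, z_β = Φ⁻¹(0.81) = 0.878. For small effect (d = 0.43): n per group = 2(z_{α/2} + z_β)²/d² = 2(1.96 + 0.878)²/0.43² = 87.1 → 88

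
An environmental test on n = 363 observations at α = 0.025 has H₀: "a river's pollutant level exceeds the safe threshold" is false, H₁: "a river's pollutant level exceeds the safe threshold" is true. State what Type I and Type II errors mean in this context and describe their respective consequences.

Type I (false positive): concluding that a river's pollutant level exceeds the safe threshold when it is not — shutting down a compliant factory unnecessarily. Type II (false negative): failing to conclude that a river's pollutant level exceeds the safe threshold when it is — allowing unsafe pollution to continue. Which is costlier depends on domain priorities and is a judgement call rather than a statistical fact.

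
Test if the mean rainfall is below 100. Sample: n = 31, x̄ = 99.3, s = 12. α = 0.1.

t = (99.3 - 100)/(12/√31) = -0.325, df = 30. Critical t = -1.31. Fail to reject H₀.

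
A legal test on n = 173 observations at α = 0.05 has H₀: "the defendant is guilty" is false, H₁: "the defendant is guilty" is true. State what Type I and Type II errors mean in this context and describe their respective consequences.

Type I (false positive): concluding that the defendant is guilty when it is not — convicting an innocent person. Type II (false negative): failing to conclude that the defendant is guilty when it is — acquitting a guilty person. Which is costlier depends on domain priorities and is a judgement call rather than a statistical fact.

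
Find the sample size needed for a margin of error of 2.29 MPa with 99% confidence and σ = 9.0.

n = (z*σ/E)² = (2.576×9.0/2.29)² = 102.5 → n = 103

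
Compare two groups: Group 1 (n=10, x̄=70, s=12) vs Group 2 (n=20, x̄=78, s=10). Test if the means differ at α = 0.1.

Pooled sp = 10.68. t = -1.933, df = 28. Critical t = ±1.701. Reject H₀.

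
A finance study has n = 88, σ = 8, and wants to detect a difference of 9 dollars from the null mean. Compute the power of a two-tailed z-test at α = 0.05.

SE = σ/√n = 8/√88 = 0.853. Non-centrality λ = d/SE = 9/0.853 = 10.553. Power ≈ Φ(λ - z_{α/2}) = Φ(10.553 - 1.96) = Φ(8.593) = 1.0.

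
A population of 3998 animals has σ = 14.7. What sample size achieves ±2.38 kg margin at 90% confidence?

Without FPC: n₀ = (1.645×14.7/2.38)² = 103.232. With FPC: n = n₀N/(n₀+N-1) = 100.7 → n = 101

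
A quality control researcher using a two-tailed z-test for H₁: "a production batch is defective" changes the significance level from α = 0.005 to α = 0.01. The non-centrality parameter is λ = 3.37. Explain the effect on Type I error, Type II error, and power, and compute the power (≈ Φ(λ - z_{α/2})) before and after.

Increasing α from 0.005 to 0.01:
• Type I error rate increases (α is the Type I rate by definition).
• Critical value moves from z_{α/2} = 2.807 to 2.576, so power = Φ(λ - z_{α/2}) goes from Φ(3.37 - 2.807) = 0.713 to Φ(3.37 - 2.576) = 0.786.
• Type II error rate β = 1 - power therefore decreases (0.287 → 0.214).
Appropriate when false negatives are costly — here, shipping a defective batch — faulty products reach customers.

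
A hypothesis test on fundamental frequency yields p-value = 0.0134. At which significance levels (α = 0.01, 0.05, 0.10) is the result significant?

p = 0.0134. Significant at: α = 0.05, 0.1.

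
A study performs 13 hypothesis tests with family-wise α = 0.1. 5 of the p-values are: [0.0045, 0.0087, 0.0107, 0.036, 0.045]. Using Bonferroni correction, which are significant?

Bonferroni α = 0.1/13 = 0.00769. Significant p-values: [0.0045]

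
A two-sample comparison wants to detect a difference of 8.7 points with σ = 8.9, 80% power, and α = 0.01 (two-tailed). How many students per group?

n per group = 2(z_α/2 + z_β)²σ²/d² = 2×(2.576 + 0.84)²×8.9²/8.7² = 24.4 → n = 25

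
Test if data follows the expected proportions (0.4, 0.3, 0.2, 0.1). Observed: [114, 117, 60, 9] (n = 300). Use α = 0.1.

Expected: [120.0, 90.0, 60.0, 30.0]. χ² = 23.1. df = 3, critical = 6.251. Reject H₀.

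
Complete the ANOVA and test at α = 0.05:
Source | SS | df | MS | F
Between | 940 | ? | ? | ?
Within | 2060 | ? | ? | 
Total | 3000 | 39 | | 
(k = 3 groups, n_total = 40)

df_between = 2, df_within = 37. MS_between = 470.0, MS_within = 55.68. F = 8.442, F_crit ≈ 3.252. Reject H₀.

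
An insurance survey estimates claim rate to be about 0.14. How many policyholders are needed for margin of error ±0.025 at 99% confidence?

n = z²p(1-p)/E² = 2.576²×0.14×0.86/0.025² = 1278.3 → n = 1279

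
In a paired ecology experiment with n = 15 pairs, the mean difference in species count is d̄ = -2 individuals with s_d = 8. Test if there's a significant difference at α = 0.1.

t = d̄/(s_d/√n) = -2/(8/√15) = -0.968. df = 14, critical t = ±1.761. Fail to reject H₀.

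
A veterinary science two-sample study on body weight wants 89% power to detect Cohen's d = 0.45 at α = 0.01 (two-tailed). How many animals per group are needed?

z_{α/2} = 2.576, z_β = Φ⁻¹(0.89) = 1.227. For small effect (d = 0.45): n per group = 2(z_{α/2} + z_β)²/d² = 2(2.576 + 1.227)²/0.45² = 142.8 → 143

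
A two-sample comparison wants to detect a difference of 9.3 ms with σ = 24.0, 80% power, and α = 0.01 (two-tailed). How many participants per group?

n per group = 2(z_α/2 + z_β)²σ²/d² = 2×(2.576 + 0.84)²×24.0²/9.3² = 155.4 → n = 156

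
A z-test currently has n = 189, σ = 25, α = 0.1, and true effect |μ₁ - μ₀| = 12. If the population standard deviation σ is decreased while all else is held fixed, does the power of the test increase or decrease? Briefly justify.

Power increases: a smaller σ shrinks the standard error σ/√n, moving the sampling distribution under H₁ further from the critical value.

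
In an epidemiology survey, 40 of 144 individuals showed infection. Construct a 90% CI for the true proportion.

p̂ = 0.278. CI = p̂ ± z*√(p̂(1-p̂)/n) = (0.216, 0.339)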